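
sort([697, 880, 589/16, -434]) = [-434, 589/16, 697, 880]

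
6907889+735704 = 7643593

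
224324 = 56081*4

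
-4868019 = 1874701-6742720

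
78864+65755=144619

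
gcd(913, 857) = 1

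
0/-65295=0=0.00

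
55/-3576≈-0.0154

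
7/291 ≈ 0.0241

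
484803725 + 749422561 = 1234226286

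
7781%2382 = 635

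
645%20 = 5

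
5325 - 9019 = -3694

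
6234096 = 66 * 94456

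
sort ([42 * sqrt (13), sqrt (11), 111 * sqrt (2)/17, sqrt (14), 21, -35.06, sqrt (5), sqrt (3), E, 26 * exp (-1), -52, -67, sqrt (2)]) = [-67, -52, -35.06, sqrt (2), sqrt (3), sqrt (5), E, sqrt (11), sqrt (14), 111 * sqrt (2)/17, 26 * exp (-1), 21, 42 * sqrt (13)]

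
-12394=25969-38363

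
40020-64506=-24486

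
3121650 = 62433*50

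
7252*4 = 29008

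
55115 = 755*73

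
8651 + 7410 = 16061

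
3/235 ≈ 0.0128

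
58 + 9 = 67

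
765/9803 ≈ 0.0780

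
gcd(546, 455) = 91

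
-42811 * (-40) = 1712440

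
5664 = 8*708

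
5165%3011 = 2154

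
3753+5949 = 9702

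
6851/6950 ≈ 0.986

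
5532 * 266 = 1471512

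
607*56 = 33992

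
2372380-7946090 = -5573710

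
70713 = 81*873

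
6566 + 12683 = 19249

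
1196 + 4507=5703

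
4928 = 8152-3224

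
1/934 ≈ 0.00107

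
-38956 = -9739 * 4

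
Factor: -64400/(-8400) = 3^(-1)*23^1 = 23/3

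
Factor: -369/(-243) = 3^(-3) * 41^1 = 41/27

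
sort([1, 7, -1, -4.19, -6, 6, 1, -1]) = [-6, -4.19, -1, -1, 1, 1, 6, 7]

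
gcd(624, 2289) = 3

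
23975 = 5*4795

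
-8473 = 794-9267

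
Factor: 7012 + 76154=2^1 * 3^1 * 83^1 * 167^1=83166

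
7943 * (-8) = -63544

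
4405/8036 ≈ 0.548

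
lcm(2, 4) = 4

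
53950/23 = 2345 + 15/23 ≈ 2345.65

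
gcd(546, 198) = 6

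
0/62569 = 0 = 0.00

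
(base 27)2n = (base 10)77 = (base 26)2p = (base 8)115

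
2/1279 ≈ 0.00156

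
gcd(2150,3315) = 5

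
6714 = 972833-966119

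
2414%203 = 181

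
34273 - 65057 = -30784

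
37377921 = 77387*483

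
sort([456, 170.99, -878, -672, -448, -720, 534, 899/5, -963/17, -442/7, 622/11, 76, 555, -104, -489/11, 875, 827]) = [-878, -720, -672, -448, -104, -442/7, -963/17, -489/11, 622/11, 76, 170.99, 899/5, 456, 534, 555, 827, 875]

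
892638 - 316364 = 576274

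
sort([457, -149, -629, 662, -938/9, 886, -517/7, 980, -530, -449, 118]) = [-629, -530, -449, -149, -938/9, -517/7, 118, 457, 662, 886, 980]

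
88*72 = 6336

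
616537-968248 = -351711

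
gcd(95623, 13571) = 1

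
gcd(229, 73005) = 1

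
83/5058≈0.0164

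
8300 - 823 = 7477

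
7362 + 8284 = 15646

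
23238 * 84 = 1951992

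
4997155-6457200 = -1460045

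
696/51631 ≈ 0.0135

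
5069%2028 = 1013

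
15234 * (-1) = -15234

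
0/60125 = 0 = 0.00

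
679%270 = 139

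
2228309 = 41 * 54349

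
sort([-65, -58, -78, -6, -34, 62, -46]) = [-78, -65, -58, -46, -34, -6, 62]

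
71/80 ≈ 0.888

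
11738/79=148+46/79 ≈ 148.58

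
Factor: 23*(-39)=-1*3^1*13^1*23^1=-897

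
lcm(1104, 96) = 2208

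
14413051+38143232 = 52556283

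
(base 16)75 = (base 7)225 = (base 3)11100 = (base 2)1110101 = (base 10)117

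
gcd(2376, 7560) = 216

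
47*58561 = 2752367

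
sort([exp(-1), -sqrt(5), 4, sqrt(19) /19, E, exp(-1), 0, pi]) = [-sqrt(5), 0, sqrt(19) /19, exp(-1), exp(-1), E, pi, 4]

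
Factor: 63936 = 2^6*3^3*37^1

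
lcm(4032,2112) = 44352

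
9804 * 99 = 970596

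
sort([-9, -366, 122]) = [-366, -9, 122]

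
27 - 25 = 2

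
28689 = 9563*3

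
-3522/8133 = -1174/2711 ≈ -0.433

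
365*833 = 304045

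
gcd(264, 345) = 3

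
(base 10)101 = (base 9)122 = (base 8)145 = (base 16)65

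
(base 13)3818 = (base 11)5a90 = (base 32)7os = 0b1111100011100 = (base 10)7964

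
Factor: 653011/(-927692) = -1 * 2^(-2) * 19^1 * 34369^1 * 231923^(-1)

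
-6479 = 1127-7606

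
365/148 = 2 + 69/148 ≈ 2.47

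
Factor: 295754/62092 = 2^(-1)*19^(-1)*181^1 = 181/38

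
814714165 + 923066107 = 1737780272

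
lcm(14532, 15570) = 217980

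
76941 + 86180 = 163121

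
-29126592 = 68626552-97753144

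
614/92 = 307/46 ≈ 6.67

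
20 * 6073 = 121460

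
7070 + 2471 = 9541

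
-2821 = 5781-8602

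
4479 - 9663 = -5184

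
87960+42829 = 130789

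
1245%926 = 319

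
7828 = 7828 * 1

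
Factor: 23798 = 2^1*73^1*163^1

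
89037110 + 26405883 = 115442993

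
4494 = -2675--7169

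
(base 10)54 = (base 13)42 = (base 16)36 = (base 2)110110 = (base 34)1k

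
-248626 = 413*(-602)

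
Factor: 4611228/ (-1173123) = -1*2^2*3^ (-3)*7^ (-1)*199^1*1931^1*2069^ (-1) = -1537076/391041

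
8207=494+7713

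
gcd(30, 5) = 5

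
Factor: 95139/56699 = 3^2*11^1*59^(-1) = 99/59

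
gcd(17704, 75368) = 8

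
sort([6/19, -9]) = [-9, 6/19]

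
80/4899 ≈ 0.0163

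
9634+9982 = 19616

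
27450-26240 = 1210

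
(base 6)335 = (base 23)5g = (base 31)47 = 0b10000011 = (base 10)131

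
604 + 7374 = 7978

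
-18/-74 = 9/37 ≈ 0.243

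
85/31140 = 17/6228 ≈ 0.00273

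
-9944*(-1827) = 18167688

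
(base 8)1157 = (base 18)1gb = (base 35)hs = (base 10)623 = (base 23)142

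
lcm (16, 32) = 32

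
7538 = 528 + 7010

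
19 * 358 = 6802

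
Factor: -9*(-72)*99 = 2^3*3^6*11^1 = 64152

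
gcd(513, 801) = 9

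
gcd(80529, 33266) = 1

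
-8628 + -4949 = -13577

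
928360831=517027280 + 411333551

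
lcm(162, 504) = 4536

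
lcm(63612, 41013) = 3116988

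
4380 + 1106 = 5486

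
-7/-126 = 1/18 ≈ 0.0556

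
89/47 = 1 + 42/47 ≈ 1.89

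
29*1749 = 50721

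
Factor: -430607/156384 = -1*2^ (-5)*3^ (-3)*181^ (-1)*491^1*877^1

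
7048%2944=1160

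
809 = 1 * 809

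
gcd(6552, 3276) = 3276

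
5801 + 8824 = 14625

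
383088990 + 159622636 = 542711626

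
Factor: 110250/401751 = 2^1*5^3*911^(-1) = 250/911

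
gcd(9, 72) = 9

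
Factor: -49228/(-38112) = 2^(-3)*3^(-1)*31^1 = 31/24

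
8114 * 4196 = 34046344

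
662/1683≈0.393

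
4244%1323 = 275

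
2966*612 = 1815192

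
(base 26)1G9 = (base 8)2115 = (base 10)1101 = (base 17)3DD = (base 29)18S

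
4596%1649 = 1298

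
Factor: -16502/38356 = -1*2^(-1)*37^1*43^(-1) = -37/86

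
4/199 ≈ 0.0201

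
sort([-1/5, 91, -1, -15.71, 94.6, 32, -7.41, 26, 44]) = [-15.71, -7.41, -1, -1/5, 26, 32, 44, 91, 94.6]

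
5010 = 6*835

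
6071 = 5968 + 103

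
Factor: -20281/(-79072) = 2^(-5)*7^(-1)*17^1*353^(-1)*1193^1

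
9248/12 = 770 + 2/3 ≈ 770.67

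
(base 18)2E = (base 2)110010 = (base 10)50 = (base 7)101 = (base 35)1F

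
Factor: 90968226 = 2^1*3^1*15161371^1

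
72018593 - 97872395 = -25853802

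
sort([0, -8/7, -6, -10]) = [-10, -6, -8/7, 0]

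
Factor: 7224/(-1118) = -1 * 2^2 * 3^1 * 7^1 * 13^(-1) = -84/13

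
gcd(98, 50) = 2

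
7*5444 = 38108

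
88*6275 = 552200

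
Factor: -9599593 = -1 * 1201^1 * 7993^1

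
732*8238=6030216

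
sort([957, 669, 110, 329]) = [110, 329, 669, 957]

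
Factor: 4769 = 19^1*251^1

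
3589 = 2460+1129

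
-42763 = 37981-80744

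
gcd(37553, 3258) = 1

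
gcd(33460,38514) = 14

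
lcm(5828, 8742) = 17484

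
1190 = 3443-2253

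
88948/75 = 1185 + 73/75 ≈ 1185.97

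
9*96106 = 864954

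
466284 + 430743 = 897027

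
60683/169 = 359 + 12/169 ≈ 359.07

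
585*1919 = 1122615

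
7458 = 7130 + 328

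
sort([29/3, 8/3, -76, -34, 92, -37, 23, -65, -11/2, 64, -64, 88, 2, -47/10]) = [-76, -65, -64, -37, -34, -11/2, -47/10, 2, 8/3, 29/3, 23, 64, 88, 92]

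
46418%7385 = 2108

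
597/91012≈0.00656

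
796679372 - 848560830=-51881458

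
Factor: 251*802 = 2^1*251^1*401^1 = 201302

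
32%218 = 32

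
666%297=72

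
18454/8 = 9227/4 = 2306.75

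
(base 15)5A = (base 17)50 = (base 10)85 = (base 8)125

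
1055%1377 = 1055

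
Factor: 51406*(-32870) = -1*2^2*5^1*19^1*173^1*25703^1 = -1689715220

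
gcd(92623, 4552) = 1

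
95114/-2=-47557=-47557.00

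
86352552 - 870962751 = -784610199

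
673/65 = 10+23/65 ≈ 10.35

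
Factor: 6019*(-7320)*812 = -1*2^5*3^1*5^1*7^1*13^1*29^1*61^1*463^1 = -35775972960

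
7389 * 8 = 59112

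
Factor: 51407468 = 2^2*7^3*89^1*421^1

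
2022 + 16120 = 18142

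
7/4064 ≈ 0.00172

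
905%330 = 245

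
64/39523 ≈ 0.00162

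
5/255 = 1/51 ≈ 0.0196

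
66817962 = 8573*7794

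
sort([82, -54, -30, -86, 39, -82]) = [-86, -82, -54, -30, 39, 82]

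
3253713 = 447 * 7279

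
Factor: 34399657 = 89^1*307^1*1259^1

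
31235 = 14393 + 16842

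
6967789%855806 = 121341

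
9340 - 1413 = 7927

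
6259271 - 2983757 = 3275514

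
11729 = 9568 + 2161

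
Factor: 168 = 2^3 * 3^1 * 7^1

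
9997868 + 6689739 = 16687607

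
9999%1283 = 1018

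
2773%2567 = 206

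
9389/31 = 302 + 27/31 ≈ 302.87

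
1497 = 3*499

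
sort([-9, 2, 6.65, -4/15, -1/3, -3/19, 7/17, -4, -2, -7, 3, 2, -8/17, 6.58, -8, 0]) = [-9, -8, -7, -4, -2, -8/17, -1/3, -4/15, -3/19, 0, 7/17, 2, 2, 3, 6.58, 6.65]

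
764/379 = 2 + 6/379 ≈ 2.02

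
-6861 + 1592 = -5269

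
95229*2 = 190458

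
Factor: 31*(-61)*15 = -1*3^1*5^1*31^1*61^1 = -28365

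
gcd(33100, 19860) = 6620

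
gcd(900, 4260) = 60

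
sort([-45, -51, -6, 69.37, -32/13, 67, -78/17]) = [-51, -45, -6, -78/17, -32/13, 67, 69.37]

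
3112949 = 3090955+21994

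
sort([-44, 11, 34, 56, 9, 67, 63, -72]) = [-72, -44, 9, 11, 34, 56, 63, 67]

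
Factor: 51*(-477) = -1*3^3*17^1*53^1 = -24327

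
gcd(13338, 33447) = 3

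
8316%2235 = 1611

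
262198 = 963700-701502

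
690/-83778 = -115/13963 ≈ -0.00824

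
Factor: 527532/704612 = 3^1*43961^1*176153^(-1) = 131883/176153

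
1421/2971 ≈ 0.478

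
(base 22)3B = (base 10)77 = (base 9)85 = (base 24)35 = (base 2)1001101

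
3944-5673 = -1729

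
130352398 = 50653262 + 79699136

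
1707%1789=1707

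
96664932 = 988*97839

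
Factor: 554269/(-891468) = -1*2^(-2)*3^(-2)*24763^(-1)*554269^1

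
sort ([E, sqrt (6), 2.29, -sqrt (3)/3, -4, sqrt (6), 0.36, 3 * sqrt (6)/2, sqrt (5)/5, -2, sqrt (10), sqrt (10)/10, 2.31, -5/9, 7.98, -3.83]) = [-4, -3.83, -2, -sqrt (3)/3, -5/9, sqrt (10)/10, 0.36, sqrt (5)/5, 2.29, 2.31, sqrt (6), sqrt (6), E, sqrt (10), 3 * sqrt (6)/2, 7.98]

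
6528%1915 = 783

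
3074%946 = 236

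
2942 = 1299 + 1643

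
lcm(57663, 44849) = 403641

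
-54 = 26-80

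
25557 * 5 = 127785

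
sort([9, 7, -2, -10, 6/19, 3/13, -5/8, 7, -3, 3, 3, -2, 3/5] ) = [-10, -3, -2, -2, -5/8, 3/13, 6/19, 3/5, 3, 3, 7, 7, 9] 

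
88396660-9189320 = 79207340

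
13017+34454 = 47471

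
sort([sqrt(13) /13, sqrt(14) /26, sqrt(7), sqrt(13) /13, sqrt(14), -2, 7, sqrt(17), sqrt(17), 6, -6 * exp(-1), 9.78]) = [-6 * exp(-1), -2, sqrt(14) /26, sqrt(13) /13, sqrt(13) /13, sqrt(7), sqrt(14), sqrt(17), sqrt(17), 6, 7, 9.78]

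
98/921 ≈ 0.106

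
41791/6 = 6965 + 1/6 ≈ 6965.17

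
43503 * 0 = 0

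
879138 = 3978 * 221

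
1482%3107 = 1482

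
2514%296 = 146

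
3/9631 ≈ 0.000311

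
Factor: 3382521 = 3^1*1127507^1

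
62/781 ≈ 0.0794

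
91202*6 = 547212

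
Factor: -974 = -1*2^1*487^1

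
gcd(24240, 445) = 5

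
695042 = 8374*83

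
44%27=17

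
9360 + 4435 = 13795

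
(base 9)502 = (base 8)627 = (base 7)1121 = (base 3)120002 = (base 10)407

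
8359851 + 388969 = 8748820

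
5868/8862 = 978/1477 ≈ 0.662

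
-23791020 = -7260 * 3277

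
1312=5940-4628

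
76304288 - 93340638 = -17036350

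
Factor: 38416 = 2^4*7^4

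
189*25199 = 4762611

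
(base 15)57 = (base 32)2i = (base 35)2c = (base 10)82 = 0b1010010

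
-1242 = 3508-4750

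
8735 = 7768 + 967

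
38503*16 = 616048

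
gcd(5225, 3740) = 55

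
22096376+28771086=50867462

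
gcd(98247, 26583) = 3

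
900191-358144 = 542047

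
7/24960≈0.000280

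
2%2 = 0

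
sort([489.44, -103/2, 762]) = [-103/2, 489.44, 762]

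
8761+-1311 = 7450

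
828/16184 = 207/4046 ≈ 0.0512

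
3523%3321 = 202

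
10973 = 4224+6749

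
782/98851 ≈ 0.00791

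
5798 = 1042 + 4756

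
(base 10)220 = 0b11011100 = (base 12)164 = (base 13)13c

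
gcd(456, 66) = 6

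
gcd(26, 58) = 2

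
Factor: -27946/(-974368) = 2^(-4)*89^1*157^1*30449^(-1) = 13973/487184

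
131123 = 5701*23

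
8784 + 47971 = 56755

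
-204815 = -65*3151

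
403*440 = 177320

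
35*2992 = 104720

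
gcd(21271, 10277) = 239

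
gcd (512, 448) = 64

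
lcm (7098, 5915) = 35490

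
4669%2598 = 2071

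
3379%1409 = 561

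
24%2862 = 24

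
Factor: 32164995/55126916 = 2^(-2)*3^1*5^1*13^(-1)*61^1*35153^1*1060133^(-1) 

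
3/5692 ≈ 0.000527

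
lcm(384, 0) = 0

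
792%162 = 144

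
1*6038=6038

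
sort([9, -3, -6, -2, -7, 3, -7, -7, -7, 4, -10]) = [-10, -7, -7, -7, -7, -6, -3, -2, 3, 4, 9]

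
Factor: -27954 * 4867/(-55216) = 2^(-3) * 3^2 * 7^(-1) * 17^(-1) * 29^(-1) * 31^1 * 157^1 * 1553^1 = 68026059/27608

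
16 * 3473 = 55568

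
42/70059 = 14/23353 ≈ 0.000599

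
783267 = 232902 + 550365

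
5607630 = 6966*805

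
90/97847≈0.000920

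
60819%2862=717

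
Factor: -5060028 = -1 * 2^2 * 3^1 * 71^1 * 5939^1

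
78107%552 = 275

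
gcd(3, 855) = 3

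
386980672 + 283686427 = 670667099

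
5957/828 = 7 + 7/36 ≈ 7.19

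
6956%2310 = 26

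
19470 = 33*590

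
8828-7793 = 1035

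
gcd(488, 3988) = 4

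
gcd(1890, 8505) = 945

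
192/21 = 64/7≈9.14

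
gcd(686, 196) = 98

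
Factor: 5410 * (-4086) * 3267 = -1 * 2^2 * 3^5 * 5^1 * 11^2 * 227^1 * 541^1 = -72217884420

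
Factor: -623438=-1*2^1*23^1*13553^1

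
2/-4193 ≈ -0.000477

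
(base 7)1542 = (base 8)1152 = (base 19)1da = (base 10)618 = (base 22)162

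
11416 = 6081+5335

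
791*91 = 71981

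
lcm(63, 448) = 4032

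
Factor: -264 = -1*2^3*3^1*11^1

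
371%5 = 1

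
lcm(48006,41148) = 288036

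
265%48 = 25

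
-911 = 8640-9551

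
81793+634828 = 716621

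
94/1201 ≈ 0.0783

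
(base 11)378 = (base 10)448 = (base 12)314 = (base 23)jb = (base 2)111000000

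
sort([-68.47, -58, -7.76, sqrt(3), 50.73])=[-68.47, -58, -7.76, sqrt(3), 50.73]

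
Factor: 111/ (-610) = -1 * 2^ (-1) * 3^1 * 5^ (-1) * 37^1 * 61^ (-1)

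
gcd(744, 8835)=93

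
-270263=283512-553775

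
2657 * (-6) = -15942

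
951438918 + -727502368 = 223936550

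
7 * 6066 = 42462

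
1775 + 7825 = 9600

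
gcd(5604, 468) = 12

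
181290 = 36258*5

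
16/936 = 2/117 ≈ 0.0171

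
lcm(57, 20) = 1140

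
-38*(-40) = 1520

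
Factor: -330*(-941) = 2^1*3^1*5^1*11^1*941^1 = 310530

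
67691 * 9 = 609219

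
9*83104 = 747936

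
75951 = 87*873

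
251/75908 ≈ 0.00331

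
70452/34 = 35226/17 ≈ 2072.12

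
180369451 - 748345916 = -567976465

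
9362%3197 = 2968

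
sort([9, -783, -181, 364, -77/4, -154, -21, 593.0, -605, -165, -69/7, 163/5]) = [-783, -605, -181, -165, -154, -21, -77/4, -69/7, 9, 163/5, 364, 593.0]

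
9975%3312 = 39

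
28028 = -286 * (-98)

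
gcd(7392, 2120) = 8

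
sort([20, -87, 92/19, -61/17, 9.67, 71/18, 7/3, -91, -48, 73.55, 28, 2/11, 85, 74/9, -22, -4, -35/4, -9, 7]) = [-91, -87, -48, -22, -9, -35/4, -4, -61/17, 2/11, 7/3, 71/18, 92/19, 7, 74/9, 9.67, 20, 28, 73.55, 85]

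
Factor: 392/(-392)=-1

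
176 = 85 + 91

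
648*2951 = 1912248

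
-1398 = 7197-8595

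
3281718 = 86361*38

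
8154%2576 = 426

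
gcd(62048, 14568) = 8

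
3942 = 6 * 657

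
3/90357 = 1/30119 ≈ 0.0000332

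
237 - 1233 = -996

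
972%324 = 0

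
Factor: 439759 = 439759^1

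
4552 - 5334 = -782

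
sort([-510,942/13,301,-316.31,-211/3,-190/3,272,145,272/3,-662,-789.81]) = [-789.81,-662,-510,-316.31,-211/3,-190/3,942/13,272/3,145,272,301]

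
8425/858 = 9 + 703/858 ≈ 9.82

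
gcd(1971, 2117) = 73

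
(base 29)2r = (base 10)85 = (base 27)34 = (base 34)2h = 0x55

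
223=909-686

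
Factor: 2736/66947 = 2^4*3^2*19^1*66947^(-1)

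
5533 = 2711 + 2822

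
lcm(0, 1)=0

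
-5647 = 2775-8422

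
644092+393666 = 1037758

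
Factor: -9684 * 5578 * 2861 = -1 * 2^3 * 3^2 * 269^1 * 2789^1 * 2861^1 = -154543644072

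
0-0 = 0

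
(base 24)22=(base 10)50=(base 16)32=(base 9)55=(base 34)1g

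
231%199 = 32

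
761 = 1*761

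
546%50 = 46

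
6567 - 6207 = 360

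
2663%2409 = 254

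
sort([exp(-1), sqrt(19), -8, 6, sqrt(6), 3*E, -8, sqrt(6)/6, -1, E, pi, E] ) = [-8, -8, -1, exp(-1), sqrt(6)/6, sqrt(6), E, E, pi, sqrt(19), 6, 3*E] 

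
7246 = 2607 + 4639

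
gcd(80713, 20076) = 1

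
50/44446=25/22223 ≈ 0.00112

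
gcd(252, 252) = 252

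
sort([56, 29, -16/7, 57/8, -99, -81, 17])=[-99, -81, -16/7, 57/8, 17, 29, 56]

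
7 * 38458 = 269206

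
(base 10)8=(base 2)1000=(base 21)8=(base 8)10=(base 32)8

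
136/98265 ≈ 0.00138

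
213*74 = 15762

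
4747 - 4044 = 703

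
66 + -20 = 46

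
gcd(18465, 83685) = 15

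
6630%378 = 204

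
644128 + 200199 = 844327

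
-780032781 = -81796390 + -698236391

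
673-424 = 249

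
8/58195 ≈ 0.000137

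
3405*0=0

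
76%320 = 76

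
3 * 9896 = 29688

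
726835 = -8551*(-85)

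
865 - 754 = 111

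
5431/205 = 26 + 101/205 ≈ 26.49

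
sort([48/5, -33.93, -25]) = [-33.93, -25, 48/5]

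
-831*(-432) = 358992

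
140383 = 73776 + 66607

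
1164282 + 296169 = 1460451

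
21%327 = 21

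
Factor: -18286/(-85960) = 2^(-2)*5^(-1)*7^(-1)*41^1*223^1*307^(-1) = 9143/42980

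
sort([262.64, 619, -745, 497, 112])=[-745, 112, 262.64, 497, 619]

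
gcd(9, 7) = 1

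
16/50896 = 1/3181≈0.000314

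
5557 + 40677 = 46234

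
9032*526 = 4750832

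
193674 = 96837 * 2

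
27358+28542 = 55900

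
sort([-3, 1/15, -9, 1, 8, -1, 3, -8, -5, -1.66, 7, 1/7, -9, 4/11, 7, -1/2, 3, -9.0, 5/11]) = [-9, -9, -9.0, -8, -5, -3, -1.66, -1, -1/2, 1/15, 1/7, 4/11, 5/11, 1, 3, 3, 7, 7, 8]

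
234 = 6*39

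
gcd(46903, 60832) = 1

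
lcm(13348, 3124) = 146828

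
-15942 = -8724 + -7218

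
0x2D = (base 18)29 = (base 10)45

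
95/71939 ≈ 0.00132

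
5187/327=15 + 94/109 ≈ 15.86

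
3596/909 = 3 + 869/909 ≈ 3.96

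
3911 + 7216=11127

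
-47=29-76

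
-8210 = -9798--1588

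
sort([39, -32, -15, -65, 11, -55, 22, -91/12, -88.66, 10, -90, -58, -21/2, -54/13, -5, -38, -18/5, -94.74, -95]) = [-95, -94.74, -90, -88.66, -65, -58, -55, -38, -32, -15, -21/2, -91/12, -5, -54/13, -18/5, 10, 11, 22, 39]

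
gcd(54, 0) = 54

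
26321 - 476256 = -449935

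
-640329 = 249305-889634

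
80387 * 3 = 241161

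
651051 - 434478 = 216573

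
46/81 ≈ 0.568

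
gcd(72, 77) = 1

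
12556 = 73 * 172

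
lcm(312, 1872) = 1872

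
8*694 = 5552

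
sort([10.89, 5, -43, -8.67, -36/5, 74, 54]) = [-43, -8.67, -36/5, 5, 10.89, 54, 74]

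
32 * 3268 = 104576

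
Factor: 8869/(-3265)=-1*5^(-1)*7^2*181^1*653^(-1)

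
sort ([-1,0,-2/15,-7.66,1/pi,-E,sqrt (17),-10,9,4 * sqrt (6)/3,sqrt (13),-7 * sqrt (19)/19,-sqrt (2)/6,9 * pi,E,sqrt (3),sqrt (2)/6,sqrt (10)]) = [-10,-7.66,-E,-7 * sqrt (19)/19,-1,-sqrt (2)/6,-2/15,0,sqrt (2)/6,1/pi,sqrt (3),E,sqrt (10),4 * sqrt (6)/3,sqrt (13),sqrt (17),9,9 * pi]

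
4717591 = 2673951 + 2043640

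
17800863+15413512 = 33214375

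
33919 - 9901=24018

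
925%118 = 99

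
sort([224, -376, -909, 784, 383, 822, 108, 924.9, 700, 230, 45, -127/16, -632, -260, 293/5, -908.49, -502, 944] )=[-909, -908.49, -632, -502, -376, -260, -127/16, 45, 293/5, 108, 224, 230, 383, 700, 784, 822, 924.9, 944] 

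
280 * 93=26040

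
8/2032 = 1/254 ≈ 0.00394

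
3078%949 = 231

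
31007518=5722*5419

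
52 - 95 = -43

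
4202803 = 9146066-4943263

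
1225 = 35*35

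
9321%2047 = 1133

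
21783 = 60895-39112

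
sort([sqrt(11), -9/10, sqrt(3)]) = [-9/10, sqrt(3), sqrt(11)]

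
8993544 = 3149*2856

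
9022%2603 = 1213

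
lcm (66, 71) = 4686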